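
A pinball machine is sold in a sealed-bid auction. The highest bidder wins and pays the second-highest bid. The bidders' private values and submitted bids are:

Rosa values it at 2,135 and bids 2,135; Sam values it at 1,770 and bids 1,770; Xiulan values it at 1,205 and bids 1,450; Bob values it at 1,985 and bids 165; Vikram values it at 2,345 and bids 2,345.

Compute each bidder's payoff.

Payoffs: Rosa 0, Sam 0, Xiulan 0, Bob 0, Vikram 210.

Ordered from highest: Vikram 2,345, then Rosa 2,135, then Sam 1,770, then Xiulan 1,450, then Bob 165.
Vikram has the top bid and wins; the price is the second-highest bid, 2,135.
Vikram's payoff = 2,345 − 2,135 = 210. All other bidders lose, so their payoff is 0.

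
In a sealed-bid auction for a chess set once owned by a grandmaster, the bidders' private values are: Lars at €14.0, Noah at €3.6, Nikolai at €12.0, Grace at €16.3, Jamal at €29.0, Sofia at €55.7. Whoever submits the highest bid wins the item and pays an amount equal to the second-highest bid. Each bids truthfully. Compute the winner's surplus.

Sorted high to low: Sofia €55.7 > Jamal €29.0 > Grace €16.3 > Lars €14.0 > Nikolai €12.0 > Noah €3.6.
Sofia wins with the top bid and pays the second-highest, €29.0.
Surplus = €55.7 − €29.0 = €26.7.

Winner's surplus: €26.7.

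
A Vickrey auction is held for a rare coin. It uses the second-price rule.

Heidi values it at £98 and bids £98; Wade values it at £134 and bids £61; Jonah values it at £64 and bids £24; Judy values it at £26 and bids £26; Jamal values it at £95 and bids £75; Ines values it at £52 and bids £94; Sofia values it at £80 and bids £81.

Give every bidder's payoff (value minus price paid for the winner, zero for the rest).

Ordered from highest: Heidi £98, then Ines £94, then Sofia £81, then Jamal £75, then Wade £61, then Judy £26, then Jonah £24.
Heidi has the top bid and wins; the price is the second-highest bid, £94.
Heidi's payoff = £98 − £94 = £4. All other bidders lose, so their payoff is 0.

Heidi £4, Wade £0, Jonah £0, Judy £0, Jamal £0, Ines £0, Sofia £0.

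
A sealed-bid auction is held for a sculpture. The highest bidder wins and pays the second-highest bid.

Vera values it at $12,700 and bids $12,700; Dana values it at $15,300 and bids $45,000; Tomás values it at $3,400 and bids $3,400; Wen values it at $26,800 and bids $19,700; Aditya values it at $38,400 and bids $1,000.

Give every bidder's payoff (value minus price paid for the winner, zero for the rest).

Sorted high to low: Dana $45,000, then Wen $19,700, then Vera $12,700, then Tomás $3,400, then Aditya $1,000.
Dana has the top bid and wins; the price is the second-highest bid, $19,700.
Dana's payoff = $15,300 − $19,700 = -$4,400. All other bidders lose, so their payoff is 0.

Payoffs: Vera $0, Dana -$4,400, Tomás $0, Wen $0, Aditya $0.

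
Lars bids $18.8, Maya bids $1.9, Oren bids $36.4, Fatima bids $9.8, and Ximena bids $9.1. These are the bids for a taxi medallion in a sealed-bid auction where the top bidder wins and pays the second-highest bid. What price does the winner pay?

Price paid: $18.8.

Ranking the bids: Oren $36.4 > Lars $18.8 > Fatima $9.8 > Ximena $9.1 > Maya $1.9.
Oren is the highest bidder, so Oren wins.
Under the second-price rule, the price is the second-highest bid: $18.8.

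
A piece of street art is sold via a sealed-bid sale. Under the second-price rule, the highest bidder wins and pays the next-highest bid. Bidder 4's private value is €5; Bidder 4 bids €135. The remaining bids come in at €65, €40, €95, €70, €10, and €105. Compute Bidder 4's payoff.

Highest competing bid: €105.
Bidder 4's bid €135 is the highest overall, so Bidder 4 wins and pays the second-highest bid, €105.
Payoff = value − price = €5 − €105 = -€100.

-€100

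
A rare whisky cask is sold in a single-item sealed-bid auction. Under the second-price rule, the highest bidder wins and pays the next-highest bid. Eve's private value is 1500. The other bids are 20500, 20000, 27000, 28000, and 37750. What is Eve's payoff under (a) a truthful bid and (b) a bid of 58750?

The highest competing bid is 37750.
Bidding truthfully at 1500: the top bid is 37750 (a rival), so Eve loses. Payoff = 0.
Bidding 58750: Eve has the top bid, wins, and pays the second-highest bid 37750. Payoff = 1500 − 37750 = -36250.
Deviating from a truthful bid can only lose payoff in a second-price auction — never gain.

Truthful: 0; alternative: -36250.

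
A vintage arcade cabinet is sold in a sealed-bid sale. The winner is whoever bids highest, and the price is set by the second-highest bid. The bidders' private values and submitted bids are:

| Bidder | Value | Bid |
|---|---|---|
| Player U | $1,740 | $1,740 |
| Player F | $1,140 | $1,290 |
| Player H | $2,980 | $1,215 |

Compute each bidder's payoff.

Bids in descending order: Player U $1,740 > Player F $1,290 > Player H $1,215.
Player U has the top bid and wins; the price is the second-highest bid, $1,290.
Player U's payoff = $1,740 − $1,290 = $450. All other bidders lose, so their payoff is 0.

Player U $450, Player F $0, Player H $0.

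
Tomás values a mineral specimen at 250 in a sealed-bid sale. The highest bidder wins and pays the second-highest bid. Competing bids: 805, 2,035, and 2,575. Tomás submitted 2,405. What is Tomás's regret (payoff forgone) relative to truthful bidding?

0

The highest competing bid is 2,575.
Bidding truthfully at 250: the top bid is 2,575 (a rival), so Tomás loses. Payoff = 0.
Bidding 2,405: the top bid is 2,575 (a rival), so Tomás loses. Payoff = 0.
Regret = truthful payoff − actual payoff = 0 − 0 = 0.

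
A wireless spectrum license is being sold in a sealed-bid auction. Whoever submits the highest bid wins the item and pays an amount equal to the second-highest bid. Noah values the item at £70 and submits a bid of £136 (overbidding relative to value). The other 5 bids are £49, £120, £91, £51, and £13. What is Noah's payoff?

Noah's payoff: -£50.

Highest competing bid: £120.
Noah's bid £136 is the highest overall, so Noah wins and pays the second-highest bid, £120.
Payoff = value − price = £70 − £120 = -£50.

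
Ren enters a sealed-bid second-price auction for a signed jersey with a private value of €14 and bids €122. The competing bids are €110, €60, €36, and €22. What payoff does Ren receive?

Ren's payoff: -€96.

Highest competing bid: €110.
Ren's bid €122 is the highest overall, so Ren wins and pays the second-highest bid, €110.
Payoff = value − price = €14 − €110 = -€96.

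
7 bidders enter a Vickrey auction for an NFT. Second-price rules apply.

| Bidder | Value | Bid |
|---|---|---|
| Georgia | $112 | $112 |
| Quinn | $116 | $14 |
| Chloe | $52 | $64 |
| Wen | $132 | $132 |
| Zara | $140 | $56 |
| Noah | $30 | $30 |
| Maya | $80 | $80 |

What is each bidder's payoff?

Payoffs: Georgia $0, Quinn $0, Chloe $0, Wen $20, Zara $0, Noah $0, Maya $0.

Sorted high to low: Wen $132 > Georgia $112 > Maya $80 > Chloe $64 > Zara $56 > Noah $30 > Quinn $14.
Wen has the top bid and wins; the price is the second-highest bid, $112.
Wen's payoff = $132 − $112 = $20. All other bidders lose, so their payoff is 0.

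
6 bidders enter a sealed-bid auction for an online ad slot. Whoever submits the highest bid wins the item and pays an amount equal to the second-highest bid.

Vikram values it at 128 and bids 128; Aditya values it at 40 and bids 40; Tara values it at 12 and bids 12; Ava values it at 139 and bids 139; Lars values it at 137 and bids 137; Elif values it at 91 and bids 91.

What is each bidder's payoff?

Bids in descending order: Ava 139; Lars 137; Vikram 128; Elif 91; Aditya 40; Tara 12.
Ava has the top bid and wins; the price is the second-highest bid, 137.
Ava's payoff = 139 − 137 = 2. All other bidders lose, so their payoff is 0.

Payoffs: Vikram 0, Aditya 0, Tara 0, Ava 2, Lars 0, Elif 0.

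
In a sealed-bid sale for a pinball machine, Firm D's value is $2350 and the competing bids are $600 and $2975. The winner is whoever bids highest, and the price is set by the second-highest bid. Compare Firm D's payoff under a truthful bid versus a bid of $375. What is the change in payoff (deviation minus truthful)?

Change in payoff: $0.

The highest competing bid is $2975.
Bidding truthfully at $2350: the top bid is $2975 (a rival), so Firm D loses. Payoff = $0.
Bidding $375: the top bid is $2975 (a rival), so Firm D loses. Payoff = $0.
Change = $0 − $0 = $0.
The bid only affects whether you win, not the price — here both bids land on the same side of the top rival bid, so the deviation is payoff-neutral.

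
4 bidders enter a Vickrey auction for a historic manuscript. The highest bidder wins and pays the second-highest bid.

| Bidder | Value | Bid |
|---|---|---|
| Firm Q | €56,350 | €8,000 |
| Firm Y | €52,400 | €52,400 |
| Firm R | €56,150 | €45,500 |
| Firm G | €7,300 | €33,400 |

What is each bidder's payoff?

Payoffs: Firm Q €0, Firm Y €6,900, Firm R €0, Firm G €0.

Sorted high to low: Firm Y €52,400, then Firm R €45,500, then Firm G €33,400, then Firm Q €8,000.
Firm Y has the top bid and wins; the price is the second-highest bid, €45,500.
Firm Y's payoff = €52,400 − €45,500 = €6,900. All other bidders lose, so their payoff is 0.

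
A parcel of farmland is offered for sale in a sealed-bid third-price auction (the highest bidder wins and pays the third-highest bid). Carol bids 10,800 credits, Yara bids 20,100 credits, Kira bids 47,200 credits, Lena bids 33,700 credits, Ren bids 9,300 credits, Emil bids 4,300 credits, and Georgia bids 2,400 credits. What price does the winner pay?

Bids in descending order: Kira 47,200 credits, then Lena 33,700 credits, then Yara 20,100 credits, then Carol 10,800 credits, then Ren 9,300 credits, then Emil 4,300 credits, then Georgia 2,400 credits.
Kira is the highest bidder, so Kira wins.
Under the third-price rule, the price is the third-highest bid: 20,100 credits.

20,100 credits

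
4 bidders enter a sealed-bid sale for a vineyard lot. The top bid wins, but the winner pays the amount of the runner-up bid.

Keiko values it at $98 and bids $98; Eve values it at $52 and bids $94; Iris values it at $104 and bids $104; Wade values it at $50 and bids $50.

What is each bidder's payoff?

Payoffs: Keiko $0, Eve $0, Iris $6, Wade $0.

Sorted high to low: Iris $104, then Keiko $98, then Eve $94, then Wade $50.
Iris has the top bid and wins; the price is the second-highest bid, $98.
Iris's payoff = $104 − $98 = $6. All other bidders lose, so their payoff is 0.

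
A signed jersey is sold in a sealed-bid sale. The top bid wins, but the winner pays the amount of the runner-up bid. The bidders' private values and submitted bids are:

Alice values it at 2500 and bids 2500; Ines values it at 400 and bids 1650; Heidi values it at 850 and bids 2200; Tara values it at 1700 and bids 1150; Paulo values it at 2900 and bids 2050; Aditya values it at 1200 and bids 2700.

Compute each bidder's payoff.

Sorted high to low: Aditya 2700; Alice 2500; Heidi 2200; Paulo 2050; Ines 1650; Tara 1150.
Aditya has the top bid and wins; the price is the second-highest bid, 2500.
Aditya's payoff = 1200 − 2500 = -1300. All other bidders lose, so their payoff is 0.

Alice 0, Ines 0, Heidi 0, Tara 0, Paulo 0, Aditya -1300.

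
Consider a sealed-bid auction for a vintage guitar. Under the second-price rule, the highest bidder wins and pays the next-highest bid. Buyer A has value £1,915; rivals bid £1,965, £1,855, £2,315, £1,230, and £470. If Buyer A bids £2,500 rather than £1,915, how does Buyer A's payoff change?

Change in payoff: -£400.

The highest competing bid is £2,315.
Bidding truthfully at £1,915: the top bid is £2,315 (a rival), so Buyer A loses. Payoff = £0.
Bidding £2,500: Buyer A has the top bid, wins, and pays the second-highest bid £2,315. Payoff = £1,915 − £2,315 = -£400.
Change = -£400 − £0 = -£400.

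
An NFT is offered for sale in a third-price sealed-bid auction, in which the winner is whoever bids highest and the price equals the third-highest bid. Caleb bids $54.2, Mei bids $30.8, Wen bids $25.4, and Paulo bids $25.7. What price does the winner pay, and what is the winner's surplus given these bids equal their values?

Price $25.7; surplus $28.5.

Bids in descending order: Caleb $54.2, then Mei $30.8, then Paulo $25.7, then Wen $25.4.
Caleb is the highest bidder, so Caleb wins.
Under the third-price rule, the price is the third-highest bid: $25.7.
Surplus = $54.2 − $25.7 = $28.5.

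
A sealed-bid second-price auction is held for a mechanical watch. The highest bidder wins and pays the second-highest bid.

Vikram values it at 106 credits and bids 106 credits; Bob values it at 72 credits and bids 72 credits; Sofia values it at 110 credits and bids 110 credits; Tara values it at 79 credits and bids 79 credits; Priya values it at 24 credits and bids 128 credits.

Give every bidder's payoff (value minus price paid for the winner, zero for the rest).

Sorted high to low: Priya 128 credits; Sofia 110 credits; Vikram 106 credits; Tara 79 credits; Bob 72 credits.
Priya has the top bid and wins; the price is the second-highest bid, 110 credits.
Priya's payoff = 24 credits − 110 credits = -86 credits. All other bidders lose, so their payoff is 0.

Payoffs: Vikram 0 credits, Bob 0 credits, Sofia 0 credits, Tara 0 credits, Priya -86 credits.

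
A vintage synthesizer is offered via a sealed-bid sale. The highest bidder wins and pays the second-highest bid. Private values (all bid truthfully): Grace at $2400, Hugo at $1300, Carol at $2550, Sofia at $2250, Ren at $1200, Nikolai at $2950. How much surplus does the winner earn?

Surplus = $400.

Ranking the bids: Nikolai $2950; Carol $2550; Grace $2400; Sofia $2250; Hugo $1300; Ren $1200.
Nikolai wins with the top bid and pays the second-highest, $2550.
Surplus = $2950 − $2550 = $400.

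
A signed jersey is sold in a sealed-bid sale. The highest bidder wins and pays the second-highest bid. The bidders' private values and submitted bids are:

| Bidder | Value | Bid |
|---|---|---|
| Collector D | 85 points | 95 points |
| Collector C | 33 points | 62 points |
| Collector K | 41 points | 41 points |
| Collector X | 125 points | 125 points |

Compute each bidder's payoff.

Bids in descending order: Collector X 125 points, then Collector D 95 points, then Collector C 62 points, then Collector K 41 points.
Collector X has the top bid and wins; the price is the second-highest bid, 95 points.
Collector X's payoff = 125 points − 95 points = 30 points. All other bidders lose, so their payoff is 0.

Payoffs: Collector D 0 points, Collector C 0 points, Collector K 0 points, Collector X 30 points.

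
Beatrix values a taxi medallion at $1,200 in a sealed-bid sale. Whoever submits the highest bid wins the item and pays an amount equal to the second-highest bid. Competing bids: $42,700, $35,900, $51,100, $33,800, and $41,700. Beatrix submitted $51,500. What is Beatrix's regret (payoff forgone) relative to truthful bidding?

The highest competing bid is $51,100.
Bidding truthfully at $1,200: the top bid is $51,100 (a rival), so Beatrix loses. Payoff = $0.
Bidding $51,500: Beatrix has the top bid, wins, and pays the second-highest bid $51,100. Payoff = $1,200 − $51,100 = -$49,900.
Regret = truthful payoff − actual payoff = $0 − -$49,900 = $49,900.
Deviating from a truthful bid can only lose payoff in a second-price auction — never gain.

$49,900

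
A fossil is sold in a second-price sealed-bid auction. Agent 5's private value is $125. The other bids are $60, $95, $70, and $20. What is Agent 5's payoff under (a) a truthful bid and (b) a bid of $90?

(a) $30  (b) $0

The highest competing bid is $95.
Bidding truthfully at $125: Agent 5 has the top bid, wins, and pays the second-highest bid $95. Payoff = $125 − $95 = $30.
Bidding $90: the top bid is $95 (a rival), so Agent 5 loses. Payoff = $0.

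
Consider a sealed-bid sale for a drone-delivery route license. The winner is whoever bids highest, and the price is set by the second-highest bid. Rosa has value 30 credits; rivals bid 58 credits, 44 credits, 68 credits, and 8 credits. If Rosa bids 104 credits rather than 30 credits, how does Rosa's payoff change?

The highest competing bid is 68 credits.
Bidding truthfully at 30 credits: the top bid is 68 credits (a rival), so Rosa loses. Payoff = 0 credits.
Bidding 104 credits: Rosa has the top bid, wins, and pays the second-highest bid 68 credits. Payoff = 30 credits − 68 credits = -38 credits.
Change = -38 credits − 0 credits = -38 credits.

Change in payoff: -38 credits.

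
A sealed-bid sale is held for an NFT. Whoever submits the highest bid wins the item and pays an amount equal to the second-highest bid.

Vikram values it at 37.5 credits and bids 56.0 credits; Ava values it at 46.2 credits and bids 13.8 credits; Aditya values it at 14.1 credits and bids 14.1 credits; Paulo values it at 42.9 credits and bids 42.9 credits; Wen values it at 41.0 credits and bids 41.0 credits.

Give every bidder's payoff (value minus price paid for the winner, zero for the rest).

Bids in descending order: Vikram 56.0 credits; Paulo 42.9 credits; Wen 41.0 credits; Aditya 14.1 credits; Ava 13.8 credits.
Vikram has the top bid and wins; the price is the second-highest bid, 42.9 credits.
Vikram's payoff = 37.5 credits − 42.9 credits = -5.4 credits. All other bidders lose, so their payoff is 0.

Payoffs: Vikram -5.4 credits, Ava 0.0 credits, Aditya 0.0 credits, Paulo 0.0 credits, Wen 0.0 credits.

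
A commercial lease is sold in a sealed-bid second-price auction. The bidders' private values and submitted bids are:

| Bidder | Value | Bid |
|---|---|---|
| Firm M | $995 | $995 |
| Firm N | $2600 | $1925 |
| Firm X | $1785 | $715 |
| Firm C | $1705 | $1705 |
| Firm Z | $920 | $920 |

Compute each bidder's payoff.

Payoffs: Firm M $0, Firm N $895, Firm X $0, Firm C $0, Firm Z $0.

Bids in descending order: Firm N $1925 > Firm C $1705 > Firm M $995 > Firm Z $920 > Firm X $715.
Firm N has the top bid and wins; the price is the second-highest bid, $1705.
Firm N's payoff = $2600 − $1705 = $895. All other bidders lose, so their payoff is 0.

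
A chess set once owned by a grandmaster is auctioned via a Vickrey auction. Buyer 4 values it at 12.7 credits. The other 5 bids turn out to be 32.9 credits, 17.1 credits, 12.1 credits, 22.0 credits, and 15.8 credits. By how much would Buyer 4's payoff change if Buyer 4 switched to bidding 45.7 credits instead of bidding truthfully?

Change in payoff: -20.2 credits.

The highest competing bid is 32.9 credits.
Bidding truthfully at 12.7 credits: the top bid is 32.9 credits (a rival), so Buyer 4 loses. Payoff = 0.0 credits.
Bidding 45.7 credits: Buyer 4 has the top bid, wins, and pays the second-highest bid 32.9 credits. Payoff = 12.7 credits − 32.9 credits = -20.2 credits.
Change = -20.2 credits − 0.0 credits = -20.2 credits.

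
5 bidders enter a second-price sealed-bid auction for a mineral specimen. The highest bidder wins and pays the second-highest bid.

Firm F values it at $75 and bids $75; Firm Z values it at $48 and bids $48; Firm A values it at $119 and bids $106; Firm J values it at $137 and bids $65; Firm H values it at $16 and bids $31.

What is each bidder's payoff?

Firm F $0, Firm Z $0, Firm A $44, Firm J $0, Firm H $0.

Sorted high to low: Firm A $106 > Firm F $75 > Firm J $65 > Firm Z $48 > Firm H $31.
Firm A has the top bid and wins; the price is the second-highest bid, $75.
Firm A's payoff = $119 − $75 = $44. All other bidders lose, so their payoff is 0.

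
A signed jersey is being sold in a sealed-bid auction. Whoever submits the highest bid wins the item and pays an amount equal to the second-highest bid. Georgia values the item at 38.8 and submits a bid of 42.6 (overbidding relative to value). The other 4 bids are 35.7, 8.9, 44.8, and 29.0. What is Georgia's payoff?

Georgia's payoff: 0.0.

Highest competing bid: 44.8.
Georgia's bid 42.6 is not the highest, so Georgia loses, pays nothing, and earns zero payoff.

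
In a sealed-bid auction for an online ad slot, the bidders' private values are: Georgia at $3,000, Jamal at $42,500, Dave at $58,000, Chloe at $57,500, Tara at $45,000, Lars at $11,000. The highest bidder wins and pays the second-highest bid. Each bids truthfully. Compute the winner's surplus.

Surplus = $500.

Ranking the bids: Dave $58,000, then Chloe $57,500, then Tara $45,000, then Jamal $42,500, then Lars $11,000, then Georgia $3,000.
Dave wins with the top bid and pays the second-highest, $57,500.
Surplus = $58,000 − $57,500 = $500.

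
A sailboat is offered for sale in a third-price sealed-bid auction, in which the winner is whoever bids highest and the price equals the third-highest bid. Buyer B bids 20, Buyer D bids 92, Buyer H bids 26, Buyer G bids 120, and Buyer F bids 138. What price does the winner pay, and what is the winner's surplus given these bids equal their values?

Bids in descending order: Buyer F 138 > Buyer G 120 > Buyer D 92 > Buyer H 26 > Buyer B 20.
Buyer F is the highest bidder, so Buyer F wins.
Under the third-price rule, the price is the third-highest bid: 92.
Surplus = 138 − 92 = 46.

The winner pays 92 for a surplus of 46.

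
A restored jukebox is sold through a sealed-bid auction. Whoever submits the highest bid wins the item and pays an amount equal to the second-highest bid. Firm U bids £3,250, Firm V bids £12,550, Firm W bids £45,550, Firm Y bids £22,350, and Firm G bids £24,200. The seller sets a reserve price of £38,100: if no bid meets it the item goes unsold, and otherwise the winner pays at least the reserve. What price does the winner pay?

Ordered from highest: Firm W £45,550; Firm G £24,200; Firm Y £22,350; Firm V £12,550; Firm U £3,250.
Firm W has the highest bid, so Firm W wins.
The second-highest bid is £24,200, but the reserve £38,100 is higher, so the price is the reserve.

£38,100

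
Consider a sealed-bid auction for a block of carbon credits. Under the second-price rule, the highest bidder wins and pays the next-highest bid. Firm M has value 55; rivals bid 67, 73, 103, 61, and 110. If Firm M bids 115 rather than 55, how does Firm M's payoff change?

Change in payoff: -55.

The highest competing bid is 110.
Bidding truthfully at 55: the top bid is 110 (a rival), so Firm M loses. Payoff = 0.
Bidding 115: Firm M has the top bid, wins, and pays the second-highest bid 110. Payoff = 55 − 110 = -55.
Change = -55 − 0 = -55.
Deviating from a truthful bid can only lose payoff in a second-price auction — never gain.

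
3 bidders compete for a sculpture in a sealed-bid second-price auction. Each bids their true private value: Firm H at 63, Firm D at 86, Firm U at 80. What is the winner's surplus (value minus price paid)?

Ordered from highest: Firm D 86, then Firm U 80, then Firm H 63.
Firm D wins with the top bid and pays the second-highest, 80.
Surplus = 86 − 80 = 6.

Winner's surplus: 6.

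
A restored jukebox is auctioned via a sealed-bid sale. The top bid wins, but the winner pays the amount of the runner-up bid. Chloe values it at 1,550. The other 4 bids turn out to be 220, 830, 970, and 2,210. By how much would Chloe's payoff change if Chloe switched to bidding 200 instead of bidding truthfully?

Change in payoff: 0.

The highest competing bid is 2,210.
Bidding truthfully at 1,550: the top bid is 2,210 (a rival), so Chloe loses. Payoff = 0.
Bidding 200: the top bid is 2,210 (a rival), so Chloe loses. Payoff = 0.
Change = 0 − 0 = 0.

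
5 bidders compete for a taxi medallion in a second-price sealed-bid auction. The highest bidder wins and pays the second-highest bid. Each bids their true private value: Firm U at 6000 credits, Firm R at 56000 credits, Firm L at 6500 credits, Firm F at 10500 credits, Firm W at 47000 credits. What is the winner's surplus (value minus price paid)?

Winner's surplus: 9000 credits.

Bids in descending order: Firm R 56000 credits; Firm W 47000 credits; Firm F 10500 credits; Firm L 6500 credits; Firm U 6000 credits.
Firm R wins with the top bid and pays the second-highest, 47000 credits.
Surplus = 56000 credits − 47000 credits = 9000 credits.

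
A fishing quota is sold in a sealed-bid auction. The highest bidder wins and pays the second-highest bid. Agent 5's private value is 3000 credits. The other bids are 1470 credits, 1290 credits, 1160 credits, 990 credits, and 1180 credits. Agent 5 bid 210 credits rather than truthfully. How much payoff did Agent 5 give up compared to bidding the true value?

Payoff forgone: 1530 credits.

The highest competing bid is 1470 credits.
Bidding truthfully at 3000 credits: Agent 5 has the top bid, wins, and pays the second-highest bid 1470 credits. Payoff = 3000 credits − 1470 credits = 1530 credits.
Bidding 210 credits: the top bid is 1470 credits (a rival), so Agent 5 loses. Payoff = 0 credits.
Regret = truthful payoff − actual payoff = 1530 credits − 0 credits = 1530 credits.
This is the dominant-strategy logic: truthful bidding weakly beats any alternative.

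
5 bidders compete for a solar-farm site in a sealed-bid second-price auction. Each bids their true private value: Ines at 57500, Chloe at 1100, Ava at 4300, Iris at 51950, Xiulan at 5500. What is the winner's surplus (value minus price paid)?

Surplus = 5550.

Bids in descending order: Ines 57500 > Iris 51950 > Xiulan 5500 > Ava 4300 > Chloe 1100.
Ines wins with the top bid and pays the second-highest, 51950.
Surplus = 57500 − 51950 = 5550.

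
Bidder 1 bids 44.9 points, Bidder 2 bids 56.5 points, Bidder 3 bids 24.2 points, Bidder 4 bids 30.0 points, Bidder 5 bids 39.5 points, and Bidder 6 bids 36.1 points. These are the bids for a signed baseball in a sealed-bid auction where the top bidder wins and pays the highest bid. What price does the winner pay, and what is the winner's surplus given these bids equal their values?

Ordered from highest: Bidder 2 56.5 points; Bidder 1 44.9 points; Bidder 5 39.5 points; Bidder 6 36.1 points; Bidder 4 30.0 points; Bidder 3 24.2 points.
Bidder 2 is the highest bidder, so Bidder 2 wins.
Under the first-price rule, the price is the highest bid: 56.5 points.
Surplus = 56.5 points − 56.5 points = 0.0 points.

The winner pays 56.5 points for a surplus of 0.0 points.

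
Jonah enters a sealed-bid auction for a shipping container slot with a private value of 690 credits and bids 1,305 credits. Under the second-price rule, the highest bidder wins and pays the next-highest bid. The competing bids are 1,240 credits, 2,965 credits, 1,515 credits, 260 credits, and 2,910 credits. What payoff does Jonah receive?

Highest competing bid: 2,965 credits.
Jonah's bid 1,305 credits is not the highest, so Jonah loses, pays nothing, and earns zero payoff.

Payoff = 0 credits.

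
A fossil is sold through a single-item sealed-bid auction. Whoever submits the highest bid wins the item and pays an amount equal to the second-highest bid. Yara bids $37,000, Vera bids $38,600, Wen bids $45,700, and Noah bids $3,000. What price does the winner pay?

Ordered from highest: Wen $45,700 > Vera $38,600 > Yara $37,000 > Noah $3,000.
Wen has the highest bid, so Wen wins.
The second-highest bid is $38,600, so that is what Wen pays.

$38,600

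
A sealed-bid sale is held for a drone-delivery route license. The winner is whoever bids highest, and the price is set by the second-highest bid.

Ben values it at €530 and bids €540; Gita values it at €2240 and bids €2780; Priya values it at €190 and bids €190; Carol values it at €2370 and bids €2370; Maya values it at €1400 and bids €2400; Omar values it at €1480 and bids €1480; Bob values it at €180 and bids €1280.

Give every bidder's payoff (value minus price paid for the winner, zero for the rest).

Payoffs: Ben €0, Gita -€160, Priya €0, Carol €0, Maya €0, Omar €0, Bob €0.

Ranking the bids: Gita €2780 > Maya €2400 > Carol €2370 > Omar €1480 > Bob €1280 > Ben €540 > Priya €190.
Gita has the top bid and wins; the price is the second-highest bid, €2400.
Gita's payoff = €2240 − €2400 = -€160. All other bidders lose, so their payoff is 0.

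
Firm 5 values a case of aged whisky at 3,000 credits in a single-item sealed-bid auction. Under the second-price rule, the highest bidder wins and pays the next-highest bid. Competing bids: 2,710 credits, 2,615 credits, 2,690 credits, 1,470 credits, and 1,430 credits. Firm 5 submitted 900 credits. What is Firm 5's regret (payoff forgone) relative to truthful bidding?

290 credits

The highest competing bid is 2,710 credits.
Bidding truthfully at 3,000 credits: Firm 5 has the top bid, wins, and pays the second-highest bid 2,710 credits. Payoff = 3,000 credits − 2,710 credits = 290 credits.
Bidding 900 credits: the top bid is 2,710 credits (a rival), so Firm 5 loses. Payoff = 0 credits.
Regret = truthful payoff − actual payoff = 290 credits − 0 credits = 290 credits.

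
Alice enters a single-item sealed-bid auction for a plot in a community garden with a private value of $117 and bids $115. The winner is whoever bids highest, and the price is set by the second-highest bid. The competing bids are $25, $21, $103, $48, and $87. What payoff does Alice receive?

Alice's payoff: $14.

Highest competing bid: $103.
Alice's bid $115 is the highest overall, so Alice wins and pays the second-highest bid, $103.
Payoff = value − price = $117 − $103 = $14.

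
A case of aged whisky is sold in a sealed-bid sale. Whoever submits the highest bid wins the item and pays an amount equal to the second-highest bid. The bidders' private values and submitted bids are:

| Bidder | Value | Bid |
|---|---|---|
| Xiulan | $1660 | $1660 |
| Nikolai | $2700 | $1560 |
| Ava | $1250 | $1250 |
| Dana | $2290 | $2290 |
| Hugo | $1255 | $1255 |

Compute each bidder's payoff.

Bids in descending order: Dana $2290; Xiulan $1660; Nikolai $1560; Hugo $1255; Ava $1250.
Dana has the top bid and wins; the price is the second-highest bid, $1660.
Dana's payoff = $2290 − $1660 = $630. All other bidders lose, so their payoff is 0.

Payoffs: Xiulan $0, Nikolai $0, Ava $0, Dana $630, Hugo $0.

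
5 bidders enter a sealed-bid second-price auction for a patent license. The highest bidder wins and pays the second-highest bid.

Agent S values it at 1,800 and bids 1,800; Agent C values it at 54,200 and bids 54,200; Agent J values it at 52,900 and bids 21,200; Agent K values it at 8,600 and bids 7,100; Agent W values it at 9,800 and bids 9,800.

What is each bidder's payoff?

Agent S 0, Agent C 33,000, Agent J 0, Agent K 0, Agent W 0.

Sorted high to low: Agent C 54,200, then Agent J 21,200, then Agent W 9,800, then Agent K 7,100, then Agent S 1,800.
Agent C has the top bid and wins; the price is the second-highest bid, 21,200.
Agent C's payoff = 54,200 − 21,200 = 33,000. All other bidders lose, so their payoff is 0.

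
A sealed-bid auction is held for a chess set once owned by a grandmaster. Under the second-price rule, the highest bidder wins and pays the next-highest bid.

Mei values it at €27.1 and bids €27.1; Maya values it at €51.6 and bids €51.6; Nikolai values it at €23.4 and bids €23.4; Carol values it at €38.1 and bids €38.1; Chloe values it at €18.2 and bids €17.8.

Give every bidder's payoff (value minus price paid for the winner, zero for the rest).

Ordered from highest: Maya €51.6, then Carol €38.1, then Mei €27.1, then Nikolai €23.4, then Chloe €17.8.
Maya has the top bid and wins; the price is the second-highest bid, €38.1.
Maya's payoff = €51.6 − €38.1 = €13.5. All other bidders lose, so their payoff is 0.

Payoffs: Mei €0.0, Maya €13.5, Nikolai €0.0, Carol €0.0, Chloe €0.0.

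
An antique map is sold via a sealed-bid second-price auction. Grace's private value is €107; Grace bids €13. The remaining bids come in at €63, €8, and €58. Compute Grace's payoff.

€0

Highest competing bid: €63.
Grace's bid €13 is not the highest, so Grace loses, pays nothing, and earns zero payoff.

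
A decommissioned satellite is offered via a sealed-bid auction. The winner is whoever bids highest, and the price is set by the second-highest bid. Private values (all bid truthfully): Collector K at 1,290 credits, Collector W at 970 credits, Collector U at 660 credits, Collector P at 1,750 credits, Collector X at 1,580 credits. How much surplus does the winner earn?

Winner's surplus: 170 credits.

Bids in descending order: Collector P 1,750 credits > Collector X 1,580 credits > Collector K 1,290 credits > Collector W 970 credits > Collector U 660 credits.
Collector P wins with the top bid and pays the second-highest, 1,580 credits.
Surplus = 1,750 credits − 1,580 credits = 170 credits.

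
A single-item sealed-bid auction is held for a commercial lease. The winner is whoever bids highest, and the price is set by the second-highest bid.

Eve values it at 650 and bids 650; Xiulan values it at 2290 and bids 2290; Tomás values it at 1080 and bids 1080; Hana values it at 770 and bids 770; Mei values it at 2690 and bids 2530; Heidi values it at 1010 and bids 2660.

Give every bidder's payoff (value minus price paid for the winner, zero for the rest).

Eve 0, Xiulan 0, Tomás 0, Hana 0, Mei 0, Heidi -1520.

Sorted high to low: Heidi 2660 > Mei 2530 > Xiulan 2290 > Tomás 1080 > Hana 770 > Eve 650.
Heidi has the top bid and wins; the price is the second-highest bid, 2530.
Heidi's payoff = 1010 − 2530 = -1520. All other bidders lose, so their payoff is 0.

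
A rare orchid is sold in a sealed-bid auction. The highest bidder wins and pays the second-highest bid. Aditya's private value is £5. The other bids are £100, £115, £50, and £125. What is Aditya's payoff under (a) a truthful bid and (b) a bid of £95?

Truthful: £0; alternative: £0.

The highest competing bid is £125.
Bidding truthfully at £5: the top bid is £125 (a rival), so Aditya loses. Payoff = £0.
Bidding £95: the top bid is £125 (a rival), so Aditya loses. Payoff = £0.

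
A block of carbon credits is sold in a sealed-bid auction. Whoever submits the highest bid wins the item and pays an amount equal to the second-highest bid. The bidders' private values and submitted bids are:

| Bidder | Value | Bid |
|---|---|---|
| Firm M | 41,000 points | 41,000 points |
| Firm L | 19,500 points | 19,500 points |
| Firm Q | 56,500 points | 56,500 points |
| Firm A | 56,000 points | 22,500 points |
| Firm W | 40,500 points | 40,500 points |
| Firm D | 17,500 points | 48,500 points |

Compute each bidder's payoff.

Ranking the bids: Firm Q 56,500 points > Firm D 48,500 points > Firm M 41,000 points > Firm W 40,500 points > Firm A 22,500 points > Firm L 19,500 points.
Firm Q has the top bid and wins; the price is the second-highest bid, 48,500 points.
Firm Q's payoff = 56,500 points − 48,500 points = 8,000 points. All other bidders lose, so their payoff is 0.

Payoffs: Firm M 0 points, Firm L 0 points, Firm Q 8,000 points, Firm A 0 points, Firm W 0 points, Firm D 0 points.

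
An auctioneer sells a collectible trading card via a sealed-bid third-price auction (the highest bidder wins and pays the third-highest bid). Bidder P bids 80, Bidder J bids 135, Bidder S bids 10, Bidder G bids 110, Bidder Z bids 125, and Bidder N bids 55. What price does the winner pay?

Bids in descending order: Bidder J 135 > Bidder Z 125 > Bidder G 110 > Bidder P 80 > Bidder N 55 > Bidder S 10.
Bidder J is the highest bidder, so Bidder J wins.
Under the third-price rule, the price is the third-highest bid: 110.

Price paid: 110.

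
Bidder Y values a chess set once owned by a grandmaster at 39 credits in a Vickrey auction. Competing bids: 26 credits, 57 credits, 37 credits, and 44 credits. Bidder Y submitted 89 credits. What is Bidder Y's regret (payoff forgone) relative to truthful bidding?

Regret: 18 credits.

The highest competing bid is 57 credits.
Bidding truthfully at 39 credits: the top bid is 57 credits (a rival), so Bidder Y loses. Payoff = 0 credits.
Bidding 89 credits: Bidder Y has the top bid, wins, and pays the second-highest bid 57 credits. Payoff = 39 credits − 57 credits = -18 credits.
Regret = truthful payoff − actual payoff = 0 credits − -18 credits = 18 credits.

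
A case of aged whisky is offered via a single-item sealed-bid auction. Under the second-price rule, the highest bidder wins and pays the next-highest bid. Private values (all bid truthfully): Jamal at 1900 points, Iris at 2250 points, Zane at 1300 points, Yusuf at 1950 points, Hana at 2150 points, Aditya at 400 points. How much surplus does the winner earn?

100 points

Ranking the bids: Iris 2250 points > Hana 2150 points > Yusuf 1950 points > Jamal 1900 points > Zane 1300 points > Aditya 400 points.
Iris wins with the top bid and pays the second-highest, 2150 points.
Surplus = 2250 points − 2150 points = 100 points.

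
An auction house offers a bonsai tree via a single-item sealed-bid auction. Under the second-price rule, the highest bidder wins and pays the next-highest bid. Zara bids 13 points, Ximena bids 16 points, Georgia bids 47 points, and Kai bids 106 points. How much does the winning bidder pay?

Ordered from highest: Kai 106 points > Georgia 47 points > Ximena 16 points > Zara 13 points.
Kai has the highest bid, so Kai wins.
The second-highest bid is 47 points, so that is what Kai pays.

The winner pays 47 points.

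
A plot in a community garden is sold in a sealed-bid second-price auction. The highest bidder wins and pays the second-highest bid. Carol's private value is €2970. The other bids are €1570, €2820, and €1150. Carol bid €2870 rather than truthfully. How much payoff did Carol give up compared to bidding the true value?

The highest competing bid is €2820.
Bidding truthfully at €2970: Carol has the top bid, wins, and pays the second-highest bid €2820. Payoff = €2970 − €2820 = €150.
Bidding €2870: Carol has the top bid, wins, and pays the second-highest bid €2820. Payoff = €2970 − €2820 = €150.
Regret = truthful payoff − actual payoff = €150 − €150 = €0.

Regret: €0.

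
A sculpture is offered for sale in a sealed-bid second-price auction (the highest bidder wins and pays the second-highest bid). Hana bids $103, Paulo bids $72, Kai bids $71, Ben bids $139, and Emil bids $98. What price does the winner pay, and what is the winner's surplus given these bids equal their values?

Sorted high to low: Ben $139; Hana $103; Emil $98; Paulo $72; Kai $71.
Ben is the highest bidder, so Ben wins.
Under the second-price rule, the price is the second-highest bid: $103.
Surplus = $139 − $103 = $36.

Price $103; surplus $36.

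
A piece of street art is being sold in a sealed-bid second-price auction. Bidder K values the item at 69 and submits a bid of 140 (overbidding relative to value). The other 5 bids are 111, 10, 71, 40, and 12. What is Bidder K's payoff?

-42

Highest competing bid: 111.
Bidder K's bid 140 is the highest overall, so Bidder K wins and pays the second-highest bid, 111.
Payoff = value − price = 69 − 111 = -42.
Overbidding won the item at a price above value — truthful bidding would have avoided this loss.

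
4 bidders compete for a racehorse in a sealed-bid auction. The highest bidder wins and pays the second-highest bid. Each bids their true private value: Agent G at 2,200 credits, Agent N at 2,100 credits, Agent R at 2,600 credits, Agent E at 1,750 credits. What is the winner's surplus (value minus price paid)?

Surplus = 400 credits.

Ranking the bids: Agent R 2,600 credits > Agent G 2,200 credits > Agent N 2,100 credits > Agent E 1,750 credits.
Agent R wins with the top bid and pays the second-highest, 2,200 credits.
Surplus = 2,600 credits − 2,200 credits = 400 credits.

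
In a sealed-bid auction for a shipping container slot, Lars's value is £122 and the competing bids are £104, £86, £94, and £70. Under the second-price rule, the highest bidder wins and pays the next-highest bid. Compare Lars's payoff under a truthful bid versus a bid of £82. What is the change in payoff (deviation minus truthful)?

Change in payoff: -£18.

The highest competing bid is £104.
Bidding truthfully at £122: Lars has the top bid, wins, and pays the second-highest bid £104. Payoff = £122 − £104 = £18.
Bidding £82: the top bid is £104 (a rival), so Lars loses. Payoff = £0.
Change = £0 − £18 = -£18.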